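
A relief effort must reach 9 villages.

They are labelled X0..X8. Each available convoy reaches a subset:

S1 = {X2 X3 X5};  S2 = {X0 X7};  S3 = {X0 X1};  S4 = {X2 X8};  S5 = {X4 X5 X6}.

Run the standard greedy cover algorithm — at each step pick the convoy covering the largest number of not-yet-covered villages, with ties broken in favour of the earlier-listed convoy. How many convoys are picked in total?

Greedy: pick S1 (covers 3 new) → pick S2 (covers 2 new) → pick S5 (covers 2 new) → pick S3 (covers 1 new) → pick S4 (covers 1 new). Total picks: 5.

5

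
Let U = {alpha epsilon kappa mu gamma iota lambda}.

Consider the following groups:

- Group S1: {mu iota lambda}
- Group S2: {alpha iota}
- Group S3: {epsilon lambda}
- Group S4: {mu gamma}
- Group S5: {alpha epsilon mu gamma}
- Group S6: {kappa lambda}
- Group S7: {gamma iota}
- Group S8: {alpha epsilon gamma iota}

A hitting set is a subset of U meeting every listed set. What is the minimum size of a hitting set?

3

H = {mu, iota, lambda} meets every group (each contains at least one member of H), and |H| = 3.
The groups S2, S3, S4 are pairwise disjoint, so any hitting set needs a separate item for each — at least 3. Hence 3 is optimal.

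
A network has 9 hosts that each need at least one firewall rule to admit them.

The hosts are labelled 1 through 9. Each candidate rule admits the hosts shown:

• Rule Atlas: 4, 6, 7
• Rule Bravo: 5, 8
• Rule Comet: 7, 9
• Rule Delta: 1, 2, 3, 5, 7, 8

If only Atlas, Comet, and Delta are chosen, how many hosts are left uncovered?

0

Union of Atlas, Comet, Delta = {1, 2, 3, 4, 5, 6, 7, 8, 9} — that's every host, so 0 are uncovered.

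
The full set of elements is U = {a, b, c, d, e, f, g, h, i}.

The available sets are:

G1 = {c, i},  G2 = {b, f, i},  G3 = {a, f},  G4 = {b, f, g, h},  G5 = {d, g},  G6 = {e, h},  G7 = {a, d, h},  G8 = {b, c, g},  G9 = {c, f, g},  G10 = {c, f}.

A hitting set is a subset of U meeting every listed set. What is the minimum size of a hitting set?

The 4 elements {f, g, h, i} hit every set.
The sets G1, G3, G5, G6 are pairwise disjoint, so any hitting set needs a separate element for each — at least 4. Hence 4 is optimal.

4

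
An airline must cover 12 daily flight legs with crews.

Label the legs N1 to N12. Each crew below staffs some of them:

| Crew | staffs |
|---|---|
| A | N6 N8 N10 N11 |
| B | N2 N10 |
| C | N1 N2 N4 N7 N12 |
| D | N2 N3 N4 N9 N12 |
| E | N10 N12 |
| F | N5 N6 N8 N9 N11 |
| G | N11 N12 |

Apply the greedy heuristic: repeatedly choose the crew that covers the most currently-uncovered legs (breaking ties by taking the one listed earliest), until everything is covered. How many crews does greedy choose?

Greedy: pick C (covers 5 new) → pick F (covers 5 new) → pick A (covers 1 new) → pick D (covers 1 new). Total picks: 4.

4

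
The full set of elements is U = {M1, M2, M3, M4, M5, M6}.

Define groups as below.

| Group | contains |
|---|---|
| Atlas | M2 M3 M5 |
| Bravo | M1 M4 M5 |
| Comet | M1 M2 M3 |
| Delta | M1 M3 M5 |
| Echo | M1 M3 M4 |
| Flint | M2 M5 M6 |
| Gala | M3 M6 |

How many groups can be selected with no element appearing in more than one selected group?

2

Echo, Flint are pairwise disjoint (Echo={M1,M3,M4}; Flint={M2,M5,M6}).
Every remaining group overlaps one of these, and no 3 of the listed groups are pairwise disjoint, so 2 is the maximum.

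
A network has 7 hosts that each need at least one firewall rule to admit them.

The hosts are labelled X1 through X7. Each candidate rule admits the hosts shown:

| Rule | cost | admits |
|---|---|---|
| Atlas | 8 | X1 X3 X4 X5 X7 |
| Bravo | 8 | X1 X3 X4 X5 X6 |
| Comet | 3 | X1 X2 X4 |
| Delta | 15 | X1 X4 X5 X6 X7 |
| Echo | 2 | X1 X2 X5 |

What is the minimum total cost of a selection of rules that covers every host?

Atlas, Bravo, Echo together cover every host (Atlas ∪ Bravo ∪ Echo = {X1, X2, X3, X4, X5, X6, X7}); total cost 8 + 8 + 2 = 18.
No covering selection has total cost below 18.

18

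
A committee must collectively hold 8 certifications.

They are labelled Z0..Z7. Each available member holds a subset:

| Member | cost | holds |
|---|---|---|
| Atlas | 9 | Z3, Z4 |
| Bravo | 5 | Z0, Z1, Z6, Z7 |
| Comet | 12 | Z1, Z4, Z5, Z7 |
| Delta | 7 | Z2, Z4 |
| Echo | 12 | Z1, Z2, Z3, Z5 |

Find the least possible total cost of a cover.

Bravo, Delta, Echo together cover every certification (Bravo ∪ Delta ∪ Echo = {Z0, Z1, Z2, Z3, Z4, Z5, Z6, Z7}); total cost 5 + 7 + 12 = 24.
No covering selection has total cost below 24.

24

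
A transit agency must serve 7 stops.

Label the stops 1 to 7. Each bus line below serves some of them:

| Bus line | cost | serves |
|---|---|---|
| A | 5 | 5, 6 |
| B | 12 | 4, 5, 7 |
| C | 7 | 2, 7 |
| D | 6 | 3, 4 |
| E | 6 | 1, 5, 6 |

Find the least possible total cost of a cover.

19

C, D, E together cover every stop (C ∪ D ∪ E = {1, 2, 3, 4, 5, 6, 7}); total cost 7 + 6 + 6 = 19.
No covering selection has total cost below 19.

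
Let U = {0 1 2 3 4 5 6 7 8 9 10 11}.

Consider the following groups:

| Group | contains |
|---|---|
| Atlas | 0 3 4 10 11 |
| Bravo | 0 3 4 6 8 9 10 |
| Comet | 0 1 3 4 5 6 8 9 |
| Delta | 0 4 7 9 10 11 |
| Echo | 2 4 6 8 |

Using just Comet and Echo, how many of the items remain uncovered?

3

Union of Comet, Echo = {0, 1, 2, 3, 4, 5, 6, 8, 9}.
Not covered: 7, 10, 11 — 3 items.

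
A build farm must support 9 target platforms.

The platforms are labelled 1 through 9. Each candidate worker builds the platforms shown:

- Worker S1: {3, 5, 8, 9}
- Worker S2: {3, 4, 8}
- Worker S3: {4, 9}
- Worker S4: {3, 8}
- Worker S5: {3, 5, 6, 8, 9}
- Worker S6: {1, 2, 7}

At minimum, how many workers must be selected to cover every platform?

Take {S3, S5, S6}. Their union is {1, 2, 3, 4, 5, 6, 7, 8, 9}, which is all 9 platforms.
Only S6 contains 1, so S6 is forced; the remaining 6 platforms need at least 2 more workers (each remaining worker adds at most 5) — so at least 3 workers are needed, and 3 is optimal.

3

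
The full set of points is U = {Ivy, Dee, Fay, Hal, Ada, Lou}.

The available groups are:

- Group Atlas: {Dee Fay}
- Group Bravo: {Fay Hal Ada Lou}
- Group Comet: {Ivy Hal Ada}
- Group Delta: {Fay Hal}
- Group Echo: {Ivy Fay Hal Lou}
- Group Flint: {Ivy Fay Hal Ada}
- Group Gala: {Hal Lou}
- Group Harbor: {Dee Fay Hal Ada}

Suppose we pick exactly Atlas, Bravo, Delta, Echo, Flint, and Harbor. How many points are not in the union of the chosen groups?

Union of Atlas, Bravo, Delta, Echo, Flint, Harbor = {Ivy, Dee, Fay, Hal, Ada, Lou} — that's every point, so 0 are uncovered.

0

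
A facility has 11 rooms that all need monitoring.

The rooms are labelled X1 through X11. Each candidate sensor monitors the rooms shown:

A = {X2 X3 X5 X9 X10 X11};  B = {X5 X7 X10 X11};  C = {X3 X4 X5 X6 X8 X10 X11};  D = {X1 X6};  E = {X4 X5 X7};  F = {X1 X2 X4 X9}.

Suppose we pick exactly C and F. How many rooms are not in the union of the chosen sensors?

Union of C, F = {X1, X2, X3, X4, X5, X6, X8, X9, X10, X11}.
Not covered: X7 — 1 room.

1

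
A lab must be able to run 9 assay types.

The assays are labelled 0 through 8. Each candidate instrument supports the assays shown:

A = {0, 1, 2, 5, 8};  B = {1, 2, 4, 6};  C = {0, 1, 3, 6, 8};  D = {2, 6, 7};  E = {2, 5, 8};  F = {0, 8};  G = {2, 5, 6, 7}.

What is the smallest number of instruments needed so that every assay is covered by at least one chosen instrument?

3

B and C and G together: B ∪ C ∪ G = {0, 1, 2, 3, 4, 5, 6, 7, 8} — every assay is covered.
Only C contains 3, so C is forced; the remaining 4 assays need at least 2 more instruments (each remaining instrument adds at most 3) — so at least 3 instruments are needed, and 3 is optimal.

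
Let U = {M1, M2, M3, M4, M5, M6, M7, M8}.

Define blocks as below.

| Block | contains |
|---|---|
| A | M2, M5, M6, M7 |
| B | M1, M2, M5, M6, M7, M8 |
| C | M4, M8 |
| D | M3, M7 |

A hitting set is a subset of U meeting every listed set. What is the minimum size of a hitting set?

Take H = {M4, M7}. Each listed block contains at least one of these, so H is a hitting set of size 2.
The blocks C, D are pairwise disjoint, so any hitting set needs a separate point for each — at least 2. Hence 2 is optimal.

2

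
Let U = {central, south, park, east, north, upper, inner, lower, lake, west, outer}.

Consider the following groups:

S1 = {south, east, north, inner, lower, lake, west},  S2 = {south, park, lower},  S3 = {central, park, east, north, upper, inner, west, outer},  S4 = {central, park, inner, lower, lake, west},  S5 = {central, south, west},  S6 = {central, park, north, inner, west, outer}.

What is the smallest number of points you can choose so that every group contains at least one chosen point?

2

Take H = {central, south}. Each listed group contains at least one of these, so H is a hitting set of size 2.
No single point lies in every group, so at least 2 are needed and 2 is optimal.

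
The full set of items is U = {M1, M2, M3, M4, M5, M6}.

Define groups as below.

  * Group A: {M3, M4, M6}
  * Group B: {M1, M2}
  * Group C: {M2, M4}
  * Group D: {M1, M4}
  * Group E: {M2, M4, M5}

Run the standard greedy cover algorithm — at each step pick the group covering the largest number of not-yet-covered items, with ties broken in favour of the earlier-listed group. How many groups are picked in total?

Greedy: pick A (covers 3 new) → pick B (covers 2 new) → pick E (covers 1 new). Total picks: 3.

3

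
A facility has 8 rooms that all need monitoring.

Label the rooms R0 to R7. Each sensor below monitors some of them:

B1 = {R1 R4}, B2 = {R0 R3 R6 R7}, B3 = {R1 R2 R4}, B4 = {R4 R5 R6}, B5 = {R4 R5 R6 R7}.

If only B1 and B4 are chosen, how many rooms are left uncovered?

4

Union of B1, B4 = {R1, R4, R5, R6}.
Not covered: R0, R2, R3, R7 — 4 rooms.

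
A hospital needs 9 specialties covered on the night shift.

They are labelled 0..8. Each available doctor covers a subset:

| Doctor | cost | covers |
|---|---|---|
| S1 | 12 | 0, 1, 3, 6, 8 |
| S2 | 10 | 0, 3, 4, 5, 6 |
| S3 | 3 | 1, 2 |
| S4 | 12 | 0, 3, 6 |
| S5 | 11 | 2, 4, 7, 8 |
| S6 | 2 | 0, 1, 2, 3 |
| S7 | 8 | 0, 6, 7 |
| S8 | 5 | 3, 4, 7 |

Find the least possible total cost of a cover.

23

S2, S5, S6 together cover every specialty (S2 ∪ S5 ∪ S6 = {0, 1, 2, 3, 4, 5, 6, 7, 8}); total cost 10 + 11 + 2 = 23.
The greedy pick S6, S8, S2, S5 costs 28; no covering selection beats 23.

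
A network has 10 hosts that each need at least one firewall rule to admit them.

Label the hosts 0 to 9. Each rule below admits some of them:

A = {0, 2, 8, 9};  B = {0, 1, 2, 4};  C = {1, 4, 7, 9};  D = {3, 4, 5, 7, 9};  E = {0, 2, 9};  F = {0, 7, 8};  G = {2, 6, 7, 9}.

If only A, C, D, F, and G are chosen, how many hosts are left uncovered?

0

Union of A, C, D, F, G = {0, 1, 2, 3, 4, 5, 6, 7, 8, 9} — that's every host, so 0 are uncovered.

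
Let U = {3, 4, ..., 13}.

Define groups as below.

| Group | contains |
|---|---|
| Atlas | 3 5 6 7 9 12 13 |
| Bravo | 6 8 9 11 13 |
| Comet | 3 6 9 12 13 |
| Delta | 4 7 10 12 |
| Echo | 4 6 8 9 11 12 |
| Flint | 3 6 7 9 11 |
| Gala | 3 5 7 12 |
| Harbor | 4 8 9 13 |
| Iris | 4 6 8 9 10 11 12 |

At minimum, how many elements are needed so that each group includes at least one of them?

The 2 elements {7, 9} hit every group.
The groups Gala, Harbor are pairwise disjoint, so any hitting set needs a separate element for each — at least 2. Hence 2 is optimal.

2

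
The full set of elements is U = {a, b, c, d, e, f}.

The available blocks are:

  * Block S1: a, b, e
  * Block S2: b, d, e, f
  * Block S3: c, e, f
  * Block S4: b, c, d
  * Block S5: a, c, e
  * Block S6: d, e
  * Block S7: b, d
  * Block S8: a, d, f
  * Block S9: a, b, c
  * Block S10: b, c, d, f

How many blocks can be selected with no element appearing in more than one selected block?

S5, S7 are pairwise disjoint (S5={a,c,e}; S7={b,d}).
Every remaining block overlaps one of these, and no 3 of the listed blocks are pairwise disjoint, so 2 is the maximum.

2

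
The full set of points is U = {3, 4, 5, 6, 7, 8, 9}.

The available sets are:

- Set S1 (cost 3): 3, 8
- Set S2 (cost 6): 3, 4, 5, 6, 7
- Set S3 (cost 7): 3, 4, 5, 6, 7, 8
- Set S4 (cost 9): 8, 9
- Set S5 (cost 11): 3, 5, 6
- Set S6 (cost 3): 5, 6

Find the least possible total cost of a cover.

15

S2, S4 together cover every point (S2 ∪ S4 = {3, 4, 5, 6, 7, 8, 9}); total cost 6 + 9 = 15.
The greedy pick S3, S4 costs 16; no covering selection beats 15.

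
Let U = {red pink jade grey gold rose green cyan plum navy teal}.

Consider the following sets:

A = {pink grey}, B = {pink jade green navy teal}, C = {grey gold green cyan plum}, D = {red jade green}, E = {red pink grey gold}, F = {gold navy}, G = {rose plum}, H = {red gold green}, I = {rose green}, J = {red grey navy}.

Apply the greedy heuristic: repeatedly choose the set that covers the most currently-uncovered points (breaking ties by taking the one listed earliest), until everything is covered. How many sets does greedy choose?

Greedy: pick B (covers 5 new) → pick C (covers 4 new) → pick D (covers 1 new) → pick G (covers 1 new). Total picks: 4.

4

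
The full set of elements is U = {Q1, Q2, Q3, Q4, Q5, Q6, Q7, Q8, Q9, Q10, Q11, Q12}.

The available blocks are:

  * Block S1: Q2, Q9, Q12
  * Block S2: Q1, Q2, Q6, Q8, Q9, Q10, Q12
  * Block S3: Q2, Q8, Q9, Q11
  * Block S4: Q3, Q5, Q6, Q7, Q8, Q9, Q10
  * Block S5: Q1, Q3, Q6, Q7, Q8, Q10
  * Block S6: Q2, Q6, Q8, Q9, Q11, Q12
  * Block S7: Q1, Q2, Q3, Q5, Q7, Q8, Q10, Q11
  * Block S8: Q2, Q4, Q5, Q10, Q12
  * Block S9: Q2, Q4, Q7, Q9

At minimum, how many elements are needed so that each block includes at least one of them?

2

Take H = {Q2, Q3}. Each listed block contains at least one of these, so H is a hitting set of size 2.
The blocks S1, S5 are pairwise disjoint, so any hitting set needs a separate element for each — at least 2. Hence 2 is optimal.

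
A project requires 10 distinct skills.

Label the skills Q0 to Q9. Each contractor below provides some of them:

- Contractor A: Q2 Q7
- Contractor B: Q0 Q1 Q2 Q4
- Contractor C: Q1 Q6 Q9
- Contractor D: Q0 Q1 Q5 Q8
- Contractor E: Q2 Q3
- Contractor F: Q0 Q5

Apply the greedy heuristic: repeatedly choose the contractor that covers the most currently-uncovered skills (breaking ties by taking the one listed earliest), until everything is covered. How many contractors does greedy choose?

5

Greedy: pick B (covers 4 new) → pick C (covers 2 new) → pick D (covers 2 new) → pick A (covers 1 new) → pick E (covers 1 new). Total picks: 5.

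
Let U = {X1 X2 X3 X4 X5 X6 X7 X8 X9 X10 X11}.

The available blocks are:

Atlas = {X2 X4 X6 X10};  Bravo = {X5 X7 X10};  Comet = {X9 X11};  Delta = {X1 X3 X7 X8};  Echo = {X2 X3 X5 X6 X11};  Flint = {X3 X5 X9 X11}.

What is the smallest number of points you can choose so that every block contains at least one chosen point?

3

Take H = {X1, X10, X11}. Each listed block contains at least one of these, so H is a hitting set of size 3.
The blocks Atlas, Comet, Delta are pairwise disjoint, so any hitting set needs a separate point for each — at least 3. Hence 3 is optimal.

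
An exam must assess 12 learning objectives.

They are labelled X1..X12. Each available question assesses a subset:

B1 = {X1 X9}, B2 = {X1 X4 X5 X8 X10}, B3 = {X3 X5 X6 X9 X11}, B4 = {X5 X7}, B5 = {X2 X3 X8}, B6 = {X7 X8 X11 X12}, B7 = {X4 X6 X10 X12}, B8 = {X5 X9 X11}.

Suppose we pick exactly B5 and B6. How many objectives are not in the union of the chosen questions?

Union of B5, B6 = {X2, X3, X7, X8, X11, X12}.
Not covered: X1, X4, X5, X6, X9, X10 — 6 objectives.

6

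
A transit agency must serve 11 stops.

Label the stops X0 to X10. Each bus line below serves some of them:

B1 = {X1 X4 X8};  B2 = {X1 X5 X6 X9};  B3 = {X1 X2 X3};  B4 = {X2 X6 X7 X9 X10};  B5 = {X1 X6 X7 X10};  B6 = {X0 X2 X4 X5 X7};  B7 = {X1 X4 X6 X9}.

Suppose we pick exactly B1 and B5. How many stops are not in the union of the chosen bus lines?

5

Union of B1, B5 = {X1, X4, X6, X7, X8, X10}.
Not covered: X0, X2, X3, X5, X9 — 5 stops.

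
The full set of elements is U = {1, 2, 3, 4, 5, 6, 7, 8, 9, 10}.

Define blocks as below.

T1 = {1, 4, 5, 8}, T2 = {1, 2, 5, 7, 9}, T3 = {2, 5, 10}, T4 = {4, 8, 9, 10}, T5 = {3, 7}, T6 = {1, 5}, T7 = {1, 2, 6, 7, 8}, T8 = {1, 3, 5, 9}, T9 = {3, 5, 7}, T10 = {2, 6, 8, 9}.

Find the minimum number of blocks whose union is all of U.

T4, T7, and T9 cover everything between them: the union {1, 2, 3, 4, 5, 6, 7, 8, 9, 10} is all of U.
No 2 of the 10 blocks cover everything (all 45 combinations miss at least one element), so 3 is optimal.

3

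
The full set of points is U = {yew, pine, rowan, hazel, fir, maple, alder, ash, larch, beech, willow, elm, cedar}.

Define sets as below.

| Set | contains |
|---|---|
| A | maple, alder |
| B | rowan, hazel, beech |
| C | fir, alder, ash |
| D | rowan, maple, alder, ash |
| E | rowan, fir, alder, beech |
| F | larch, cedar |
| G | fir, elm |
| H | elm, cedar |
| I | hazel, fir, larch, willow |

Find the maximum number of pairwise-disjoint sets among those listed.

4

A, B, F, G are pairwise disjoint (A={maple,alder}; B={rowan,hazel,beech}; F={larch,cedar}; G={fir,elm}).
Every remaining set overlaps one of these, and no 5 of the listed sets are pairwise disjoint, so 4 is the maximum.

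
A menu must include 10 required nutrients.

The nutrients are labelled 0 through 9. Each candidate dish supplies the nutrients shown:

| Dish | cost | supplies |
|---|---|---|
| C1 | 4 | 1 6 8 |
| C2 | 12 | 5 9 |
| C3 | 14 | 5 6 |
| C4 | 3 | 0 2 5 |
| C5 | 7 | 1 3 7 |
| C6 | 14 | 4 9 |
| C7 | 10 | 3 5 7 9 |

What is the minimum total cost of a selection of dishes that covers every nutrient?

28

C1, C4, C5, C6 together cover every nutrient (C1 ∪ C4 ∪ C5 ∪ C6 = {0, 1, 2, 3, 4, 5, 6, 7, 8, 9}); total cost 4 + 3 + 7 + 14 = 28.
The greedy pick C4, C1, C7, C6 costs 31; no covering selection beats 28.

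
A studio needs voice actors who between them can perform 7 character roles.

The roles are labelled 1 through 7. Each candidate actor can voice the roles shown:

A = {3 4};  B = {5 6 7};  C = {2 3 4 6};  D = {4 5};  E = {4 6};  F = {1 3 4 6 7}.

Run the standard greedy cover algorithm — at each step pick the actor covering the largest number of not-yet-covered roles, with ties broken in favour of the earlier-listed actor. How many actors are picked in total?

3

Greedy: pick F (covers 5 new) → pick B (covers 1 new) → pick C (covers 1 new). Total picks: 3.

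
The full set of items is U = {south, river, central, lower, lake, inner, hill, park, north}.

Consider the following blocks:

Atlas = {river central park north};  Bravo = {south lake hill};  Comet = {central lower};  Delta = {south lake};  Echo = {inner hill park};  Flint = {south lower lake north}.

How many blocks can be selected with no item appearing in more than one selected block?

3

Comet, Delta, Echo are pairwise disjoint (Comet={central,lower}; Delta={south,lake}; Echo={inner,hill,park}).
Every remaining block overlaps one of these, and no 4 of the listed blocks are pairwise disjoint, so 3 is the maximum.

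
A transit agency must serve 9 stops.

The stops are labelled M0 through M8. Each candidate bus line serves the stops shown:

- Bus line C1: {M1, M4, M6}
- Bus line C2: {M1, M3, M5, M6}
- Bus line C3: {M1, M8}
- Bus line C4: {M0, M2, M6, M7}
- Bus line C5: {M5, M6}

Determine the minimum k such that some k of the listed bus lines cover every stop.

4

C1 and C2 and C3 and C4 together: C1 ∪ C2 ∪ C3 ∪ C4 = {M0, M1, M2, M3, M4, M5, M6, M7, M8} — every stop is covered.
No 3 of the 5 bus lines cover everything (all 10 combinations miss at least one stop), so 4 is optimal.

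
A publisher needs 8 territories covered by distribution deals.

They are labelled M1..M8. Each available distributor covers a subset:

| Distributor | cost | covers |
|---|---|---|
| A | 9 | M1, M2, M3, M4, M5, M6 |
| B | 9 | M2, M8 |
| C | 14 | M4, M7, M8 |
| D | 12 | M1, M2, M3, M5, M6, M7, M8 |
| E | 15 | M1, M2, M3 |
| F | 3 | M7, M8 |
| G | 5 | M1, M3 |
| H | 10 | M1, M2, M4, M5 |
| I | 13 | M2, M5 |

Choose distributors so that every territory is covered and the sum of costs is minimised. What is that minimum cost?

A, F together cover every territory (A ∪ F = {M1, M2, M3, M4, M5, M6, M7, M8}); total cost 9 + 3 = 12.
No covering selection has total cost below 12.

12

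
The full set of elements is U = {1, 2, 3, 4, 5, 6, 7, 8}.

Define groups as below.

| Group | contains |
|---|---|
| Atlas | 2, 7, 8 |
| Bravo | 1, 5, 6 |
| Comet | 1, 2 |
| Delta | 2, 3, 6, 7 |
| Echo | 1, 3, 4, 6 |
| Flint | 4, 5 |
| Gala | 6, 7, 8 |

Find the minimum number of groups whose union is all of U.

Atlas and Bravo and Echo together: Atlas ∪ Bravo ∪ Echo = {1, 2, 3, 4, 5, 6, 7, 8} — every element is covered.
No 2 of the 7 groups cover everything (all 21 combinations miss at least one element), so 3 is optimal.

3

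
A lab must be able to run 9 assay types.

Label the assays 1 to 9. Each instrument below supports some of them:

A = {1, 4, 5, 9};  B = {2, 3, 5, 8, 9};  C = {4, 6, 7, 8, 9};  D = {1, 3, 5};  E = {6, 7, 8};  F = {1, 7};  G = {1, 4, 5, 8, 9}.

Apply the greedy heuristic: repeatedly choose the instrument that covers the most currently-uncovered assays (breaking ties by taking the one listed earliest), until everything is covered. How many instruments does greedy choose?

Greedy: pick B (covers 5 new) → pick C (covers 3 new) → pick A (covers 1 new). Total picks: 3.

3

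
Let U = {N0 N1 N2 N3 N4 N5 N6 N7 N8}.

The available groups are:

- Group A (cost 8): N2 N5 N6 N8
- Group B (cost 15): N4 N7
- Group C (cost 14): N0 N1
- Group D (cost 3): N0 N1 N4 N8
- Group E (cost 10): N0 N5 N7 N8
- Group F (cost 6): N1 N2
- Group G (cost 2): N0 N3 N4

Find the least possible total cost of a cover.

A, D, E, G together cover every point (A ∪ D ∪ E ∪ G = {N0, N1, N2, N3, N4, N5, N6, N7, N8}); total cost 8 + 3 + 10 + 2 = 23.
No covering selection has total cost below 23.

23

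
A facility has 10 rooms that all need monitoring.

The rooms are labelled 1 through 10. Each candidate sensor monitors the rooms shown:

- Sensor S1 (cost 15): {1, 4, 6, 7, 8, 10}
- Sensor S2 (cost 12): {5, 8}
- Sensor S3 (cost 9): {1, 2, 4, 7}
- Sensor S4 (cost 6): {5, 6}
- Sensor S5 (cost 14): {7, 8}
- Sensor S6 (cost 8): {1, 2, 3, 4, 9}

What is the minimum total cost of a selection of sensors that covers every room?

S1, S4, S6 together cover every room (S1 ∪ S4 ∪ S6 = {1, 2, 3, 4, 5, 6, 7, 8, 9, 10}); total cost 15 + 6 + 8 = 29.
No covering selection has total cost below 29.

29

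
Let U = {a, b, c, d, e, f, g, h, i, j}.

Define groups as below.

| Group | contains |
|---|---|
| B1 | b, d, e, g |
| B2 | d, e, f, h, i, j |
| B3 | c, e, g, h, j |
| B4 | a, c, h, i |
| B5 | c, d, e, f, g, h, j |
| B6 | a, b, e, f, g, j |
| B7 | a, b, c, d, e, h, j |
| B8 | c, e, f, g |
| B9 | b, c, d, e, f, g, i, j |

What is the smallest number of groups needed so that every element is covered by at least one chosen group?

Take {B4, B9}. Their union is {a, b, c, d, e, f, g, h, i, j}, which is all 10 elements.
No single group has all 10 elements (the largest, B9, has 8), so 2 is optimal.

2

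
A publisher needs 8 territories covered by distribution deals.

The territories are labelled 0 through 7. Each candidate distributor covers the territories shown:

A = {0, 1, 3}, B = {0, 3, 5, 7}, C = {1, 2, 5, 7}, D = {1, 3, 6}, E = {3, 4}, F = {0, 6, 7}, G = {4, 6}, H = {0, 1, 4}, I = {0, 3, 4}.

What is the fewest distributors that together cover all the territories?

C and F and I together: C ∪ F ∪ I = {0, 1, 2, 3, 4, 5, 6, 7} — every territory is covered.
Only C contains 2, so C is forced; the remaining 4 territories need at least 2 more distributors (each remaining distributor adds at most 3) — so at least 3 distributors are needed, and 3 is optimal.

3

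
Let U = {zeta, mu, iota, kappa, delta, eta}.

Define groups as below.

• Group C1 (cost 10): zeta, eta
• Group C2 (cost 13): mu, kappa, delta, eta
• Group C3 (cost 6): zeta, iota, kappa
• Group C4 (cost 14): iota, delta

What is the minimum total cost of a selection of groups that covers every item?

C2, C3 together cover every item (C2 ∪ C3 = {zeta, mu, iota, kappa, delta, eta}); total cost 13 + 6 = 19.
No covering selection has total cost below 19.

19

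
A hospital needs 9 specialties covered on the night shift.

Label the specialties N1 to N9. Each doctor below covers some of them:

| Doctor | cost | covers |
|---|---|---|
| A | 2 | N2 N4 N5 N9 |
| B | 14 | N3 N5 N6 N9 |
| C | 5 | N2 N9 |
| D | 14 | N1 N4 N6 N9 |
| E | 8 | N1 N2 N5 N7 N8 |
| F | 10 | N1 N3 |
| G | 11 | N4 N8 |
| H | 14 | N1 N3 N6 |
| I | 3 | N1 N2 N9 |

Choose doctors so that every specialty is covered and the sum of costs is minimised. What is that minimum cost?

A, B, E together cover every specialty (A ∪ B ∪ E = {N1, N2, N3, N4, N5, N6, N7, N8, N9}); total cost 2 + 14 + 8 = 24.
No covering selection has total cost below 24.

24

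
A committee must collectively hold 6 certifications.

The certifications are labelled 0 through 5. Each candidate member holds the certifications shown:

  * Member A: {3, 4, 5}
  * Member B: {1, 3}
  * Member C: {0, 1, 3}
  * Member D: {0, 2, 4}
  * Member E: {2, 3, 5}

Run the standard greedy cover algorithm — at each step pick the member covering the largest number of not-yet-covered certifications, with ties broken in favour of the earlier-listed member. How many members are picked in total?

3

Greedy: pick A (covers 3 new) → pick C (covers 2 new) → pick D (covers 1 new). Total picks: 3.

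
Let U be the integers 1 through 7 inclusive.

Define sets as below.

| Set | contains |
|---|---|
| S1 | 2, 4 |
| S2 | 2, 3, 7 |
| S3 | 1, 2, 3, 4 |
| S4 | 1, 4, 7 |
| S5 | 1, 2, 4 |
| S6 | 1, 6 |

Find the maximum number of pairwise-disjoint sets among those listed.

S1, S6 are pairwise disjoint (S1={2,4}; S6={1,6}).
Every remaining set overlaps one of these, and no 3 of the listed sets are pairwise disjoint, so 2 is the maximum.

2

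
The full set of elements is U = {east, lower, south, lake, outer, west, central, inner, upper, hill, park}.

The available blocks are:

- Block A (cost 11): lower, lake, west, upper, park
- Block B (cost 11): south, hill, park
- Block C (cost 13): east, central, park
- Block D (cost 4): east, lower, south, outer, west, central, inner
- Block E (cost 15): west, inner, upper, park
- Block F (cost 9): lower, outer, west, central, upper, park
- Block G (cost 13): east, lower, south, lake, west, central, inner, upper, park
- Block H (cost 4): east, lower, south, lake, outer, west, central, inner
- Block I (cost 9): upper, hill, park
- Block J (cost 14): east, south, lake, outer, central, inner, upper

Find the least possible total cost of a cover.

13

H, I together cover every element (H ∪ I = {east, lower, south, lake, outer, west, central, inner, upper, hill, park}); total cost 4 + 9 = 13.
No covering selection has total cost below 13.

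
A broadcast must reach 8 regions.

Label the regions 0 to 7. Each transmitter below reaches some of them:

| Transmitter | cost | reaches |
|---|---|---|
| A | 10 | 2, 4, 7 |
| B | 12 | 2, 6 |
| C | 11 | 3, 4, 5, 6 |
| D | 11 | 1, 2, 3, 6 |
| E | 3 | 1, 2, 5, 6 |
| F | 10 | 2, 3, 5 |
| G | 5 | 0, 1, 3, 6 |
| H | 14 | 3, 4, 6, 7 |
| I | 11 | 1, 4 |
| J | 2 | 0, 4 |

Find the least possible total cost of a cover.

18

A, E, G together cover every region (A ∪ E ∪ G = {0, 1, 2, 3, 4, 5, 6, 7}); total cost 10 + 3 + 5 = 18.
The greedy pick E, J, G, A costs 20; no covering selection beats 18.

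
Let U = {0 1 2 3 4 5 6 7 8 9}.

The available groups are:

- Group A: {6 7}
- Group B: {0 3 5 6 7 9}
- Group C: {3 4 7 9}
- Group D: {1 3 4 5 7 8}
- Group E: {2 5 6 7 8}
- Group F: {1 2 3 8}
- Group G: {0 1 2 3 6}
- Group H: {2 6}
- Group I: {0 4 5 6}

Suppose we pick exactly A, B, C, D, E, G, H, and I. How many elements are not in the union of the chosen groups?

0

Union of A, B, C, D, E, G, H, I = {0, 1, 2, 3, 4, 5, 6, 7, 8, 9} — that's every element, so 0 are uncovered.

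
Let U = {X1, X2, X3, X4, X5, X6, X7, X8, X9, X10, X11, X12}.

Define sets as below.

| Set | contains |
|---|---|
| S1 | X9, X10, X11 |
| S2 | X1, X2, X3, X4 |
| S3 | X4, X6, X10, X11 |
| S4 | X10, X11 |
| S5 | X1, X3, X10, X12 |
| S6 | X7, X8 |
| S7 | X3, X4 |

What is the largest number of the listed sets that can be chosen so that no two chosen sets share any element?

S1, S6, S7 are pairwise disjoint (S1={X9,X10,X11}; S6={X7,X8}; S7={X3,X4}).
Every remaining set overlaps one of these, and no 4 of the listed sets are pairwise disjoint, so 3 is the maximum.

3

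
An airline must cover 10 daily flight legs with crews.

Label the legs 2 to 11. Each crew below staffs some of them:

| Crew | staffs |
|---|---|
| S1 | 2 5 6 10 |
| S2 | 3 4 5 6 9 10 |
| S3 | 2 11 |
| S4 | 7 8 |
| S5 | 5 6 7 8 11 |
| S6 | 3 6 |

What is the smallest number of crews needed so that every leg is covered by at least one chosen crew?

3

Take {S1, S2, S5}. Their union is {2, 3, 4, 5, 6, 7, 8, 9, 10, 11}, which is all 10 legs.
Only S2 contains 4, so S2 is forced; the remaining 4 legs need at least 2 more crews (each remaining crew adds at most 3) — so at least 3 crews are needed, and 3 is optimal.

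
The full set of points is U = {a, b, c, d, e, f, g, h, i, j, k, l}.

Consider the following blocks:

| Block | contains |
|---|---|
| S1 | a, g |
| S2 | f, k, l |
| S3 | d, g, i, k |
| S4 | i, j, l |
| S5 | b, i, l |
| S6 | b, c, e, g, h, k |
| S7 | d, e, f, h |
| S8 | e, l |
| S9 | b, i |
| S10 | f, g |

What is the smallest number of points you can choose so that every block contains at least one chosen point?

4

Take T = {f, g, i, l}. Each listed block contains at least one of these, so T is a hitting set of size 4.
No choice of 3 points meets every block, so 4 is the minimum.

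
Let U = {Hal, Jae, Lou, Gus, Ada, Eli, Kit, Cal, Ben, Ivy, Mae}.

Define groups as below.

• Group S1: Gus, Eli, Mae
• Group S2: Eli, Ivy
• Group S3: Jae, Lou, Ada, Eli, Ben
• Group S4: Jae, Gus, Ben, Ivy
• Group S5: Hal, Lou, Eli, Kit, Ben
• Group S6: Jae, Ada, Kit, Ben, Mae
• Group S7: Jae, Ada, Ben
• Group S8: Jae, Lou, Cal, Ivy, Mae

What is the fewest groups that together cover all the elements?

4

S4, S5, S7, and S8 cover everything between them: the union {Hal, Jae, Lou, Gus, Ada, Eli, Kit, Cal, Ben, Ivy, Mae} is all of U.
No 3 of the 8 groups cover everything (all 56 combinations miss at least one element), so 4 is optimal.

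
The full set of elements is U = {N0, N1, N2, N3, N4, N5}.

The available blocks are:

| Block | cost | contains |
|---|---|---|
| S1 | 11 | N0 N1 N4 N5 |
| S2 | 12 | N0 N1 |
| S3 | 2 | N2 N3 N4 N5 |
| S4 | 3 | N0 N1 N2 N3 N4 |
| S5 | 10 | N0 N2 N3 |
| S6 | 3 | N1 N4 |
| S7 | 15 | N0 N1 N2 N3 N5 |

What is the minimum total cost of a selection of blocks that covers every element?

S3, S4 together cover every element (S3 ∪ S4 = {N0, N1, N2, N3, N4, N5}); total cost 2 + 3 = 5.
No covering selection has total cost below 5.

5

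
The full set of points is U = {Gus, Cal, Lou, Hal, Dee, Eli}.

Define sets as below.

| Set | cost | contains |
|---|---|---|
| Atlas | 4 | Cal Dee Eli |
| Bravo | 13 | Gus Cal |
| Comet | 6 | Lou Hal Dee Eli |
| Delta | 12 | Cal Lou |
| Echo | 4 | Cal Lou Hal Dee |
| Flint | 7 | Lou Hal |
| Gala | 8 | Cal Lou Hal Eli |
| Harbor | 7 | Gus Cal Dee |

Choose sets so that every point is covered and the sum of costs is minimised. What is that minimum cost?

13

Comet, Harbor together cover every point (Comet ∪ Harbor = {Gus, Cal, Lou, Hal, Dee, Eli}); total cost 6 + 7 = 13.
The greedy pick Echo, Atlas, Harbor costs 15; no covering selection beats 13.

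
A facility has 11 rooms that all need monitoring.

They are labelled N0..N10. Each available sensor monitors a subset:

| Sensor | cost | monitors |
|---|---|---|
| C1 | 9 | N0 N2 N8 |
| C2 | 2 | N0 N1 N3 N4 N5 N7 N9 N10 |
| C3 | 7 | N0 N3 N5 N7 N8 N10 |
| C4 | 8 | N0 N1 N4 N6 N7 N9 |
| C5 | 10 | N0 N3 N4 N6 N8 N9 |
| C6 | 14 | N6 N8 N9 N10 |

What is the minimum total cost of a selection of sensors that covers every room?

C1, C2, C4 together cover every room (C1 ∪ C2 ∪ C4 = {N0, N1, N2, N3, N4, N5, N6, N7, N8, N9, N10}); total cost 9 + 2 + 8 = 19.
No covering selection has total cost below 19.

19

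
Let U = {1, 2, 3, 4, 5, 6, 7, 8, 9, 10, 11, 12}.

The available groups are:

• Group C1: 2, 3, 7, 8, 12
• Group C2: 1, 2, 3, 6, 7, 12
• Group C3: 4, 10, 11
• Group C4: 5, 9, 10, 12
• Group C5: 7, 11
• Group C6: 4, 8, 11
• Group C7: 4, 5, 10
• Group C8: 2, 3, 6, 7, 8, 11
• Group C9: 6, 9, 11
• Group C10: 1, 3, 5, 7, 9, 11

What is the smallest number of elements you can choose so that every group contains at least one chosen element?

Take H = {2, 5, 11}. Each listed group contains at least one of these, so H is a hitting set of size 3.
The groups C1, C7, C9 are pairwise disjoint, so any hitting set needs a separate element for each — at least 3. Hence 3 is optimal.

3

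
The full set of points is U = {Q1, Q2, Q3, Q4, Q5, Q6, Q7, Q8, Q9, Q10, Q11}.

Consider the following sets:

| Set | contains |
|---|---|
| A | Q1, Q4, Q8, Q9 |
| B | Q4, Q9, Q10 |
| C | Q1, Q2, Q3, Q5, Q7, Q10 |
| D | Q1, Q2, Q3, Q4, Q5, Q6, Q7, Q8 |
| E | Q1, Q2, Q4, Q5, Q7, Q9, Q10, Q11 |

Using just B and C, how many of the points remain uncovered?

Union of B, C = {Q1, Q2, Q3, Q4, Q5, Q7, Q9, Q10}.
Not covered: Q6, Q8, Q11 — 3 points.

3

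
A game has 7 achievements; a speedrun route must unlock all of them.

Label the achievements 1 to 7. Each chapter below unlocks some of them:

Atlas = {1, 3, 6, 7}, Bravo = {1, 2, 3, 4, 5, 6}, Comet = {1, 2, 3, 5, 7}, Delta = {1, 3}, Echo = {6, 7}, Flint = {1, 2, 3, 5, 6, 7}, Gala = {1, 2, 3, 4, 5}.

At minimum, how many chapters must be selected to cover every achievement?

2

Take {Atlas, Bravo}. Their union is {1, 2, 3, 4, 5, 6, 7}, which is all 7 achievements.
No single chapter has all 7 achievements (the largest, Bravo, has 6), so 2 is optimal.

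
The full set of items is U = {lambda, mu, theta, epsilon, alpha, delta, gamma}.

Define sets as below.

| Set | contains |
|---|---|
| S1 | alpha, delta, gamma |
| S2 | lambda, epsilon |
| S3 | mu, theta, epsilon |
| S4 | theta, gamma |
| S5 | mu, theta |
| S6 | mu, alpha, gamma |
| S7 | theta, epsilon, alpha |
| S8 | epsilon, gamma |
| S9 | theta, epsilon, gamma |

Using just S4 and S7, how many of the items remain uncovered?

Union of S4, S7 = {theta, epsilon, alpha, gamma}.
Not covered: lambda, mu, delta — 3 items.

3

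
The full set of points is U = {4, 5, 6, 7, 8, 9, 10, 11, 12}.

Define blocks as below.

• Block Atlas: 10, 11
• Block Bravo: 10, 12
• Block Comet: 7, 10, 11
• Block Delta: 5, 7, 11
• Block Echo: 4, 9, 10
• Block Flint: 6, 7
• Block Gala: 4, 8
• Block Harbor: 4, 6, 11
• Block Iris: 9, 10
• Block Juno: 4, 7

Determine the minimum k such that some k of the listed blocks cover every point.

Bravo and Delta and Gala and Harbor and Iris together: Bravo ∪ Delta ∪ Gala ∪ Harbor ∪ Iris = {4, 5, 6, 7, 8, 9, 10, 11, 12} — every point is covered.
No 4 of the 10 blocks cover everything (all 210 combinations miss at least one point), so 5 is optimal.

5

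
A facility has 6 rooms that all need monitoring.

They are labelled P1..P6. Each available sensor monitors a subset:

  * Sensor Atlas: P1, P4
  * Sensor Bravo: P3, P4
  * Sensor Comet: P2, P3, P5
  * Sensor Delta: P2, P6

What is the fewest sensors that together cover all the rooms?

3

Atlas and Comet and Delta together: Atlas ∪ Comet ∪ Delta = {P1, P2, P3, P4, P5, P6} — every room is covered.
Only Atlas contains P1, so Atlas is forced; the remaining 4 rooms need at least 2 more sensors (each remaining sensor adds at most 3) — so at least 3 sensors are needed, and 3 is optimal.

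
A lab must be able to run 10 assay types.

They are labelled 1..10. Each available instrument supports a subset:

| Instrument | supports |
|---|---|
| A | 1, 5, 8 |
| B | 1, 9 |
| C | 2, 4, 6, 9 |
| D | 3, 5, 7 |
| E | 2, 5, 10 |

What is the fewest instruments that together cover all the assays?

4

A and C and D and E together: A ∪ C ∪ D ∪ E = {1, 2, 3, 4, 5, 6, 7, 8, 9, 10} — every assay is covered.
Only E contains 10, so E is forced; the remaining 7 assays need at least 3 more instruments (each remaining instrument adds at most 3) — so at least 4 instruments are needed, and 4 is optimal.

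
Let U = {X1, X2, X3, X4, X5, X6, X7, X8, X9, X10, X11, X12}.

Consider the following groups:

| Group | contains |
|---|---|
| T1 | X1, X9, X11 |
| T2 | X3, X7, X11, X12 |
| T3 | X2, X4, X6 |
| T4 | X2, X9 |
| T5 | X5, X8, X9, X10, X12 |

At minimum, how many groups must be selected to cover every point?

Take {T1, T2, T3, T5}. Their union is {X1, X2, X3, X4, X5, X6, X7, X8, X9, X10, X11, X12}, which is all 12 points.
Only T1 contains X1, so T1 is forced; the remaining 9 points need at least 3 more groups (each remaining group adds at most 4) — so at least 4 groups are needed, and 4 is optimal.

4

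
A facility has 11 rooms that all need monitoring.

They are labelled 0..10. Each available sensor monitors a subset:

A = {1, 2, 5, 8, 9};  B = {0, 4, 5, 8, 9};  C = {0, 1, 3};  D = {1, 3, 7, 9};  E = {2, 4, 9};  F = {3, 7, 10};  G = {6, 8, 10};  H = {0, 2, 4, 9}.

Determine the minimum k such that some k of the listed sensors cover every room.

4

A and B and F and G together: A ∪ B ∪ F ∪ G = {0, 1, 2, 3, 4, 5, 6, 7, 8, 9, 10} — every room is covered.
No 3 of the 8 sensors cover everything (all 56 combinations miss at least one room), so 4 is optimal.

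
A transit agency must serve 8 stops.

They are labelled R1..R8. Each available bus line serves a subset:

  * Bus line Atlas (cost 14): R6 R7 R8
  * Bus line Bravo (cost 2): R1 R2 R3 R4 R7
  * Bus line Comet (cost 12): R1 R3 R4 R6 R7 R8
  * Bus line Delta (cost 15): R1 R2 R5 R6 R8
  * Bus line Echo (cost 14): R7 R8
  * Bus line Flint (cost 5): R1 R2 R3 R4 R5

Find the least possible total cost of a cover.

17

Comet, Flint together cover every stop (Comet ∪ Flint = {R1, R2, R3, R4, R5, R6, R7, R8}); total cost 12 + 5 = 17.
No covering selection has total cost below 17.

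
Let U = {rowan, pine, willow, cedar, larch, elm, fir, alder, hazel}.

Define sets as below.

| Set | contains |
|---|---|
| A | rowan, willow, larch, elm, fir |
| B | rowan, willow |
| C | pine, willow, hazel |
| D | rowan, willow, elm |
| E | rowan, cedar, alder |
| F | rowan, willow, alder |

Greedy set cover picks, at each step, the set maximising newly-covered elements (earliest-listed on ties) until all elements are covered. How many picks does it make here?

3

Greedy: pick A (covers 5 new) → pick C (covers 2 new) → pick E (covers 2 new). Total picks: 3.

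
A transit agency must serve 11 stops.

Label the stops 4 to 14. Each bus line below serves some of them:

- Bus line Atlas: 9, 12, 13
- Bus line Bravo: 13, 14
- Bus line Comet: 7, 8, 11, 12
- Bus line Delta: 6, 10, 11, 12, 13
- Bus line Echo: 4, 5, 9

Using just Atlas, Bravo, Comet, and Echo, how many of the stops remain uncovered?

2

Union of Atlas, Bravo, Comet, Echo = {4, 5, 7, 8, 9, 11, 12, 13, 14}.
Not covered: 6, 10 — 2 stops.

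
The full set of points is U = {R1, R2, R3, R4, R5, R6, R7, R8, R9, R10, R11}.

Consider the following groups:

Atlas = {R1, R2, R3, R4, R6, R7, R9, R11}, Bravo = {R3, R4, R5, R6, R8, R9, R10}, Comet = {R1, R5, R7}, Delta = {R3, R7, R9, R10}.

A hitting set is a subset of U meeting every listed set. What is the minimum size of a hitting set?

H = {R3, R5} meets every group (each contains at least one member of H), and |H| = 2.
No single point lies in every group, so at least 2 are needed and 2 is optimal.

2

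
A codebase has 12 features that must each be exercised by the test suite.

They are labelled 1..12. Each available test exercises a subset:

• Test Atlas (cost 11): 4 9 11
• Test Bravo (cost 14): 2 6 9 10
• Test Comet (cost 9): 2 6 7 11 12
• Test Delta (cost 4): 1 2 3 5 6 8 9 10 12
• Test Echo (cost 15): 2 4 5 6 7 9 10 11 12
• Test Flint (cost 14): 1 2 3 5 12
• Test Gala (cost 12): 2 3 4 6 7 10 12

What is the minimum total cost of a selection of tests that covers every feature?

Delta, Echo together cover every feature (Delta ∪ Echo = {1, 2, 3, 4, 5, 6, 7, 8, 9, 10, 11, 12}); total cost 4 + 15 = 19.
The greedy pick Delta, Comet, Atlas costs 24; no covering selection beats 19.

19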